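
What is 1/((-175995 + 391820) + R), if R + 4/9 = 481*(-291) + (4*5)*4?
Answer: 9/683402 ≈ 1.3169e-5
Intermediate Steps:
R = -1259023/9 (R = -4/9 + (481*(-291) + (4*5)*4) = -4/9 + (-139971 + 20*4) = -4/9 + (-139971 + 80) = -4/9 - 139891 = -1259023/9 ≈ -1.3989e+5)
1/((-175995 + 391820) + R) = 1/((-175995 + 391820) - 1259023/9) = 1/(215825 - 1259023/9) = 1/(683402/9) = 9/683402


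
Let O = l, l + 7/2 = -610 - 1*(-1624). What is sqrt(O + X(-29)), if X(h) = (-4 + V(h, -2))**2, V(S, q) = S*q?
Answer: sqrt(15706)/2 ≈ 62.662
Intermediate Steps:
l = 2021/2 (l = -7/2 + (-610 - 1*(-1624)) = -7/2 + (-610 + 1624) = -7/2 + 1014 = 2021/2 ≈ 1010.5)
O = 2021/2 ≈ 1010.5
X(h) = (-4 - 2*h)**2 (X(h) = (-4 + h*(-2))**2 = (-4 - 2*h)**2)
sqrt(O + X(-29)) = sqrt(2021/2 + 4*(2 - 29)**2) = sqrt(2021/2 + 4*(-27)**2) = sqrt(2021/2 + 4*729) = sqrt(2021/2 + 2916) = sqrt(7853/2) = sqrt(15706)/2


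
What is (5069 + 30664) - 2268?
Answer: 33465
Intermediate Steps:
(5069 + 30664) - 2268 = 35733 - 2268 = 33465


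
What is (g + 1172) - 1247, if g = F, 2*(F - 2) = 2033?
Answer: 1887/2 ≈ 943.50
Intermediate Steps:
F = 2037/2 (F = 2 + (1/2)*2033 = 2 + 2033/2 = 2037/2 ≈ 1018.5)
g = 2037/2 ≈ 1018.5
(g + 1172) - 1247 = (2037/2 + 1172) - 1247 = 4381/2 - 1247 = 1887/2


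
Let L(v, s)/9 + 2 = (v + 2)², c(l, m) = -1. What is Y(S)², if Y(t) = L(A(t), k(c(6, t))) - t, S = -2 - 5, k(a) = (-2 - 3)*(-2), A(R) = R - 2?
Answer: 184900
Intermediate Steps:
A(R) = -2 + R
k(a) = 10 (k(a) = -5*(-2) = 10)
L(v, s) = -18 + 9*(2 + v)² (L(v, s) = -18 + 9*(v + 2)² = -18 + 9*(2 + v)²)
S = -7
Y(t) = -18 - t + 9*t² (Y(t) = (-18 + 9*(2 + (-2 + t))²) - t = (-18 + 9*t²) - t = -18 - t + 9*t²)
Y(S)² = (-18 - 1*(-7) + 9*(-7)²)² = (-18 + 7 + 9*49)² = (-18 + 7 + 441)² = 430² = 184900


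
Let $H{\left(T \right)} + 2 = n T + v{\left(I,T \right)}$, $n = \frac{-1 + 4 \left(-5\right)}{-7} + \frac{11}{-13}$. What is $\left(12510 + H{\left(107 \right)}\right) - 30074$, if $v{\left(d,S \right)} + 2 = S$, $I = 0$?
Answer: $- \frac{223997}{13} \approx -17231.0$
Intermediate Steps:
$v{\left(d,S \right)} = -2 + S$
$n = \frac{28}{13}$ ($n = \left(-1 - 20\right) \left(- \frac{1}{7}\right) + 11 \left(- \frac{1}{13}\right) = \left(-21\right) \left(- \frac{1}{7}\right) - \frac{11}{13} = 3 - \frac{11}{13} = \frac{28}{13} \approx 2.1538$)
$H{\left(T \right)} = -4 + \frac{41 T}{13}$ ($H{\left(T \right)} = -2 + \left(\frac{28 T}{13} + \left(-2 + T\right)\right) = -2 + \left(-2 + \frac{41 T}{13}\right) = -4 + \frac{41 T}{13}$)
$\left(12510 + H{\left(107 \right)}\right) - 30074 = \left(12510 + \left(-4 + \frac{41}{13} \cdot 107\right)\right) - 30074 = \left(12510 + \left(-4 + \frac{4387}{13}\right)\right) - 30074 = \left(12510 + \frac{4335}{13}\right) - 30074 = \frac{166965}{13} - 30074 = - \frac{223997}{13}$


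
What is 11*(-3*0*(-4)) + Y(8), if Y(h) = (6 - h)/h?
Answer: -¼ ≈ -0.25000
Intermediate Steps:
Y(h) = (6 - h)/h
11*(-3*0*(-4)) + Y(8) = 11*(-3*0*(-4)) + (6 - 1*8)/8 = 11*(0*(-4)) + (6 - 8)/8 = 11*0 + (⅛)*(-2) = 0 - ¼ = -¼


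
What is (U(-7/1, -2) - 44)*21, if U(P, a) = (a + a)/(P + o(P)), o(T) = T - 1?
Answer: -4592/5 ≈ -918.40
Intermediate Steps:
o(T) = -1 + T
U(P, a) = 2*a/(-1 + 2*P) (U(P, a) = (a + a)/(P + (-1 + P)) = (2*a)/(-1 + 2*P) = 2*a/(-1 + 2*P))
(U(-7/1, -2) - 44)*21 = (2*(-2)/(-1 + 2*(-7/1)) - 44)*21 = (2*(-2)/(-1 + 2*(-7*1)) - 44)*21 = (2*(-2)/(-1 + 2*(-7)) - 44)*21 = (2*(-2)/(-1 - 14) - 44)*21 = (2*(-2)/(-15) - 44)*21 = (2*(-2)*(-1/15) - 44)*21 = (4/15 - 44)*21 = -656/15*21 = -4592/5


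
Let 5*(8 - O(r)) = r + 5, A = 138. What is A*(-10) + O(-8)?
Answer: -6857/5 ≈ -1371.4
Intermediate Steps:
O(r) = 7 - r/5 (O(r) = 8 - (r + 5)/5 = 8 - (5 + r)/5 = 8 + (-1 - r/5) = 7 - r/5)
A*(-10) + O(-8) = 138*(-10) + (7 - ⅕*(-8)) = -1380 + (7 + 8/5) = -1380 + 43/5 = -6857/5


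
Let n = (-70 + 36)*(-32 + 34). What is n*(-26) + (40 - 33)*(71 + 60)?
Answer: 2685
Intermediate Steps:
n = -68 (n = -34*2 = -68)
n*(-26) + (40 - 33)*(71 + 60) = -68*(-26) + (40 - 33)*(71 + 60) = 1768 + 7*131 = 1768 + 917 = 2685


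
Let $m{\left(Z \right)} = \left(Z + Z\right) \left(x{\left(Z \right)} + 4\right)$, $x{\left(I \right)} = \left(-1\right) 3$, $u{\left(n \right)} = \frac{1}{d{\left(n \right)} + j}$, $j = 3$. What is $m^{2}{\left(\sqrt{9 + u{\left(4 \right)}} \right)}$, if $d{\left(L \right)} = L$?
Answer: $\frac{256}{7} \approx 36.571$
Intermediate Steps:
$u{\left(n \right)} = \frac{1}{3 + n}$ ($u{\left(n \right)} = \frac{1}{n + 3} = \frac{1}{3 + n}$)
$x{\left(I \right)} = -3$
$m{\left(Z \right)} = 2 Z$ ($m{\left(Z \right)} = \left(Z + Z\right) \left(-3 + 4\right) = 2 Z 1 = 2 Z$)
$m^{2}{\left(\sqrt{9 + u{\left(4 \right)}} \right)} = \left(2 \sqrt{9 + \frac{1}{3 + 4}}\right)^{2} = \left(2 \sqrt{9 + \frac{1}{7}}\right)^{2} = \left(2 \sqrt{\frac{64}{7}}\right)^{2} = \left(2 \frac{8 \sqrt{7}}{7}\right)^{2} = \left(\frac{16 \sqrt{7}}{7}\right)^{2} = \frac{256}{7}$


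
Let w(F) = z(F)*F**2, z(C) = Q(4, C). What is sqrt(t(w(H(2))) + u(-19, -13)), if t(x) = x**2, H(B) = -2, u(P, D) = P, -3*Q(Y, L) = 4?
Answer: sqrt(85)/3 ≈ 3.0732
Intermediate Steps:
Q(Y, L) = -4/3 (Q(Y, L) = -1/3*4 = -4/3)
z(C) = -4/3
w(F) = -4*F**2/3
sqrt(t(w(H(2))) + u(-19, -13)) = sqrt((-4/3*(-2)**2)**2 - 19) = sqrt((-4/3*4)**2 - 19) = sqrt((-16/3)**2 - 19) = sqrt(256/9 - 19) = sqrt(85/9) = sqrt(85)/3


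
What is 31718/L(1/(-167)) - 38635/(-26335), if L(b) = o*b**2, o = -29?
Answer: -4659100027551/152743 ≈ -3.0503e+7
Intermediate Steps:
L(b) = -29*b**2
31718/L(1/(-167)) - 38635/(-26335) = 31718/((-29*(1/(-167))**2)) - 38635/(-26335) = 31718/((-29*(-1/167)**2)) - 38635*(-1/26335) = 31718/((-29*1/27889)) + 7727/5267 = 31718/(-29/27889) + 7727/5267 = 31718*(-27889/29) + 7727/5267 = -884583302/29 + 7727/5267 = -4659100027551/152743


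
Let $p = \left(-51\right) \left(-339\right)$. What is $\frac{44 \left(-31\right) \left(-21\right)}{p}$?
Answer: $\frac{9548}{5763} \approx 1.6568$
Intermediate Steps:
$p = 17289$
$\frac{44 \left(-31\right) \left(-21\right)}{p} = \frac{44 \left(-31\right) \left(-21\right)}{17289} = \left(-1364\right) \left(-21\right) \frac{1}{17289} = 28644 \cdot \frac{1}{17289} = \frac{9548}{5763}$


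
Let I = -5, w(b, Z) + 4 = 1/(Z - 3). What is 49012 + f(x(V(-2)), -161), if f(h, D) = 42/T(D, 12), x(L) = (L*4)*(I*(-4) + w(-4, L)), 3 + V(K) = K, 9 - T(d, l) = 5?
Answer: 98045/2 ≈ 49023.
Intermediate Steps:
T(d, l) = 4 (T(d, l) = 9 - 1*5 = 9 - 5 = 4)
w(b, Z) = -4 + 1/(-3 + Z) (w(b, Z) = -4 + 1/(Z - 3) = -4 + 1/(-3 + Z))
V(K) = -3 + K
x(L) = 4*L*(20 + (13 - 4*L)/(-3 + L)) (x(L) = (L*4)*(-5*(-4) + (13 - 4*L)/(-3 + L)) = (4*L)*(20 + (13 - 4*L)/(-3 + L)) = 4*L*(20 + (13 - 4*L)/(-3 + L)))
f(h, D) = 21/2 (f(h, D) = 42/4 = 42*(1/4) = 21/2)
49012 + f(x(V(-2)), -161) = 49012 + 21/2 = 98045/2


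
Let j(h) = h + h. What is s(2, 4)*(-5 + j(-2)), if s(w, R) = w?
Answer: -18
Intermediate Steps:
j(h) = 2*h
s(2, 4)*(-5 + j(-2)) = 2*(-5 + 2*(-2)) = 2*(-5 - 4) = 2*(-9) = -18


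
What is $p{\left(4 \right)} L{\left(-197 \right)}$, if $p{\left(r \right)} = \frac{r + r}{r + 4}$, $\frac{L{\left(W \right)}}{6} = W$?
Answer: $-1182$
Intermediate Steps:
$L{\left(W \right)} = 6 W$
$p{\left(r \right)} = \frac{2 r}{4 + r}$
$p{\left(4 \right)} L{\left(-197 \right)} = 2 \cdot 4 \frac{1}{4 + 4} \cdot 6 \left(-197\right) = 2 \cdot 4 \cdot \frac{1}{8} \left(-1182\right) = 1 \left(-1182\right) = -1182$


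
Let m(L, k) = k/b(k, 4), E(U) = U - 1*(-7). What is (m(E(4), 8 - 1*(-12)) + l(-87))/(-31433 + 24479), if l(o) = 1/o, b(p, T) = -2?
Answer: 871/604998 ≈ 0.0014397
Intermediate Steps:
E(U) = 7 + U (E(U) = U + 7 = 7 + U)
m(L, k) = -k/2 (m(L, k) = k/(-2) = k*(-½) = -k/2)
(m(E(4), 8 - 1*(-12)) + l(-87))/(-31433 + 24479) = (-(8 - 1*(-12))/2 + 1/(-87))/(-31433 + 24479) = (-(8 + 12)/2 - 1/87)/(-6954) = (-½*20 - 1/87)*(-1/6954) = (-10 - 1/87)*(-1/6954) = -871/87*(-1/6954) = 871/604998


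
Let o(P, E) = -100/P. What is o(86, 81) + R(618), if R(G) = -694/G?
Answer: -30371/13287 ≈ -2.2858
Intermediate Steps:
o(86, 81) + R(618) = -100/86 - 694/618 = -100*1/86 - 694*1/618 = -50/43 - 347/309 = -30371/13287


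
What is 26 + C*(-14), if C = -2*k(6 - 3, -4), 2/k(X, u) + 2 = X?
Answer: 82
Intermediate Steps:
k(X, u) = 2/(-2 + X)
C = -4 (C = -4/(-2 + (6 - 3)) = -4/(-2 + 3) = -4/1 = -4 ≈ -4.0000)
26 + C*(-14) = 26 - 4*(-14) = 26 + 56 = 82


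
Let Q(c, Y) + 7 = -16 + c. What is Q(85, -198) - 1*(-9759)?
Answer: 9821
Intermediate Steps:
Q(c, Y) = -23 + c (Q(c, Y) = -7 + (-16 + c) = -23 + c)
Q(85, -198) - 1*(-9759) = (-23 + 85) - 1*(-9759) = 62 + 9759 = 9821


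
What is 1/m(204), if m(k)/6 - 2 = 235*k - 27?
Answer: 1/287490 ≈ 3.4784e-6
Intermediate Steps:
m(k) = -150 + 1410*k (m(k) = 12 + 6*(235*k - 27) = 12 + 6*(-27 + 235*k) = 12 + (-162 + 1410*k) = -150 + 1410*k)
1/m(204) = 1/(-150 + 1410*204) = 1/(-150 + 287640) = 1/287490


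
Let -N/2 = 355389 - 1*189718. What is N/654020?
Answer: -165671/327010 ≈ -0.50662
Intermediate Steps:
N = -331342 (N = -2*(355389 - 1*189718) = -2*(355389 - 189718) = -2*165671 = -331342)
N/654020 = -331342/654020 = -331342*1/654020 = -165671/327010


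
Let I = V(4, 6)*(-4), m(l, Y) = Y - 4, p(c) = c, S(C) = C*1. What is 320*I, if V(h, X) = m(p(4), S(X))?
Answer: -2560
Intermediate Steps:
S(C) = C
m(l, Y) = -4 + Y
V(h, X) = -4 + X
I = -8 (I = (-4 + 6)*(-4) = 2*(-4) = -8)
320*I = 320*(-8) = -2560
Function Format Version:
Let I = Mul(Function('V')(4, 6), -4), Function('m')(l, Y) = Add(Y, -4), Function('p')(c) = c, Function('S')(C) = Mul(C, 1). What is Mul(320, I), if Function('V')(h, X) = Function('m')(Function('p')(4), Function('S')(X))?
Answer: -2560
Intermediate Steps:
Function('S')(C) = C
Function('m')(l, Y) = Add(-4, Y)
Function('V')(h, X) = Add(-4, X)
I = -8 (I = Mul(Add(-4, 6), -4) = Mul(2, -4) = -8)
Mul(320, I) = Mul(320, -8) = -2560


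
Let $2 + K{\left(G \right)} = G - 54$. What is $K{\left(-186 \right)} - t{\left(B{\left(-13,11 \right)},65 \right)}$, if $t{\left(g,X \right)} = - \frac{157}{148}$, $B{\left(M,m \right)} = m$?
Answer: $- \frac{35659}{148} \approx -240.94$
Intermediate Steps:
$t{\left(g,X \right)} = - \frac{157}{148}$ ($t{\left(g,X \right)} = \left(-157\right) \frac{1}{148} = - \frac{157}{148}$)
$K{\left(G \right)} = -56 + G$ ($K{\left(G \right)} = -2 + \left(G - 54\right) = -2 + \left(-54 + G\right) = -56 + G$)
$K{\left(-186 \right)} - t{\left(B{\left(-13,11 \right)},65 \right)} = \left(-56 - 186\right) - - \frac{157}{148} = -242 + \frac{157}{148} = - \frac{35659}{148}$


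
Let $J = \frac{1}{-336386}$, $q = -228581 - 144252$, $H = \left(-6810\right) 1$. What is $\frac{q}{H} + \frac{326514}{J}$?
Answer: $- \frac{747974568158407}{6810} \approx -1.0983 \cdot 10^{11}$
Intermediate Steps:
$H = -6810$
$q = -372833$ ($q = -228581 - 144252 = -372833$)
$J = - \frac{1}{336386} \approx -2.9728 \cdot 10^{-6}$
$\frac{q}{H} + \frac{326514}{J} = - \frac{372833}{-6810} + \frac{326514}{- \frac{1}{336386}} = \left(-372833\right) \left(- \frac{1}{6810}\right) + 326514 \left(-336386\right) = \frac{372833}{6810} - 109834738404 = - \frac{747974568158407}{6810}$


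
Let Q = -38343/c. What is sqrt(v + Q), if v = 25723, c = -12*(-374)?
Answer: sqrt(14387341298)/748 ≈ 160.36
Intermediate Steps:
c = 4488
Q = -12781/1496 (Q = -38343/4488 = -38343*1/4488 = -12781/1496 ≈ -8.5434)
sqrt(v + Q) = sqrt(25723 - 12781/1496) = sqrt(38468827/1496) = sqrt(14387341298)/748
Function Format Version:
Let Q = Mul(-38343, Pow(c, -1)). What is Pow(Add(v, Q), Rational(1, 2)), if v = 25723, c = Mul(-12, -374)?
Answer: Mul(Rational(1, 748), Pow(14387341298, Rational(1, 2))) ≈ 160.36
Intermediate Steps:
c = 4488
Q = Rational(-12781, 1496) (Q = Mul(-38343, Pow(4488, -1)) = Mul(-38343, Rational(1, 4488)) = Rational(-12781, 1496) ≈ -8.5434)
Pow(Add(v, Q), Rational(1, 2)) = Pow(Add(25723, Rational(-12781, 1496)), Rational(1, 2)) = Pow(Rational(38468827, 1496), Rational(1, 2)) = Mul(Rational(1, 748), Pow(14387341298, Rational(1, 2)))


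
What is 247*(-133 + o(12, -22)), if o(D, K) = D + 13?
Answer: -26676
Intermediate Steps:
o(D, K) = 13 + D
247*(-133 + o(12, -22)) = 247*(-133 + (13 + 12)) = 247*(-133 + 25) = 247*(-108) = -26676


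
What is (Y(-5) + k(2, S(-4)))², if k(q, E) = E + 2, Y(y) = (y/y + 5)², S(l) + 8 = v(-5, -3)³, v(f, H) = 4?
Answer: 8836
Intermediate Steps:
S(l) = 56 (S(l) = -8 + 4³ = -8 + 64 = 56)
Y(y) = 36 (Y(y) = (1 + 5)² = 6² = 36)
k(q, E) = 2 + E
(Y(-5) + k(2, S(-4)))² = (36 + (2 + 56))² = (36 + 58)² = 94² = 8836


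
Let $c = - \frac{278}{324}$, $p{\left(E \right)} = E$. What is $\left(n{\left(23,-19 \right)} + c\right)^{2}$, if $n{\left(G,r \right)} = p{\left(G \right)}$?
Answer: $\frac{12866569}{26244} \approx 490.27$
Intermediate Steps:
$n{\left(G,r \right)} = G$
$c = - \frac{139}{162}$ ($c = \left(-278\right) \frac{1}{324} = - \frac{139}{162} \approx -0.85802$)
$\left(n{\left(23,-19 \right)} + c\right)^{2} = \left(23 - \frac{139}{162}\right)^{2} = \left(\frac{3587}{162}\right)^{2} = \frac{12866569}{26244}$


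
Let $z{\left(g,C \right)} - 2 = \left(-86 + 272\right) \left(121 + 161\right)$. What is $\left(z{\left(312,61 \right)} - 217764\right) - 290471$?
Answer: $-455781$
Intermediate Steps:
$z{\left(g,C \right)} = 52454$ ($z{\left(g,C \right)} = 2 + \left(-86 + 272\right) \left(121 + 161\right) = 2 + 186 \cdot 282 = 2 + 52452 = 52454$)
$\left(z{\left(312,61 \right)} - 217764\right) - 290471 = \left(52454 - 217764\right) - 290471 = -165310 - 290471 = -455781$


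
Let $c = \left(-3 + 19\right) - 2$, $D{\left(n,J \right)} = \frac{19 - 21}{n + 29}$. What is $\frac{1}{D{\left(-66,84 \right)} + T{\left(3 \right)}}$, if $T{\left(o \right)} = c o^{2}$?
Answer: $\frac{37}{4664} \approx 0.0079331$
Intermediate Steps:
$D{\left(n,J \right)} = - \frac{2}{29 + n}$
$c = 14$ ($c = 16 - 2 = 14$)
$T{\left(o \right)} = 14 o^{2}$
$\frac{1}{D{\left(-66,84 \right)} + T{\left(3 \right)}} = \frac{1}{- \frac{2}{29 - 66} + 14 \cdot 3^{2}} = \frac{1}{- \frac{2}{-37} + 14 \cdot 9} = \frac{1}{\left(-2\right) \left(- \frac{1}{37}\right) + 126} = \frac{1}{\frac{2}{37} + 126} = \frac{1}{\frac{4664}{37}} = \frac{37}{4664}$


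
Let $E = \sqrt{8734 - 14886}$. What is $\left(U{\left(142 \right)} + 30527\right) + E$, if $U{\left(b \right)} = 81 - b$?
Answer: $30466 + 2 i \sqrt{1538} \approx 30466.0 + 78.435 i$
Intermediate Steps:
$E = 2 i \sqrt{1538}$ ($E = \sqrt{-6152} = 2 i \sqrt{1538} \approx 78.435 i$)
$\left(U{\left(142 \right)} + 30527\right) + E = \left(\left(81 - 142\right) + 30527\right) + 2 i \sqrt{1538} = \left(-61 + 30527\right) + 2 i \sqrt{1538} = 30466 + 2 i \sqrt{1538}$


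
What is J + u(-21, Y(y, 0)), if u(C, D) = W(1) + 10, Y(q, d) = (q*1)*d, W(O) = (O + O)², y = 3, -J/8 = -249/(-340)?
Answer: 692/85 ≈ 8.1412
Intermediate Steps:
J = -498/85 (J = -(-1992)/(-340) = -(-1992)*(-1)/340 = -8*249/340 = -498/85 ≈ -5.8588)
W(O) = 4*O² (W(O) = (2*O)² = 4*O²)
Y(q, d) = d*q (Y(q, d) = q*d = d*q)
u(C, D) = 14 (u(C, D) = 4*1² + 10 = 4*1 + 10 = 4 + 10 = 14)
J + u(-21, Y(y, 0)) = -498/85 + 14 = 692/85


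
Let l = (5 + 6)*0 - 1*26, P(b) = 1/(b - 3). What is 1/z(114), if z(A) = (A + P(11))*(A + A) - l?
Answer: 2/52093 ≈ 3.8393e-5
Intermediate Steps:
P(b) = 1/(-3 + b)
l = -26 (l = 11*0 - 26 = 0 - 26 = -26)
z(A) = 26 + 2*A*(1/8 + A) (z(A) = (A + 1/(-3 + 11))*(A + A) - 1*(-26) = (A + 1/8)*(2*A) + 26 = (1/8 + A)*(2*A) + 26 = 2*A*(1/8 + A) + 26 = 26 + 2*A*(1/8 + A))
1/z(114) = 1/(26 + 2*114**2 + (1/4)*114) = 1/(26 + 2*12996 + 57/2) = 1/(26 + 25992 + 57/2) = 1/(52093/2) = 2/52093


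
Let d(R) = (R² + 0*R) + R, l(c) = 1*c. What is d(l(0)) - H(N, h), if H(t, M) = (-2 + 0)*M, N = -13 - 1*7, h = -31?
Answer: -62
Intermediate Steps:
N = -20 (N = -13 - 7 = -20)
H(t, M) = -2*M
l(c) = c
d(R) = R + R² (d(R) = (R² + 0) + R = R² + R = R + R²)
d(l(0)) - H(N, h) = 0*(1 + 0) - (-2)*(-31) = 0*1 - 1*62 = 0 - 62 = -62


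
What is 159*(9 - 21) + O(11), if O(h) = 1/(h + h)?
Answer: -41975/22 ≈ -1908.0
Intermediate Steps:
O(h) = 1/(2*h)
159*(9 - 21) + O(11) = 159*(9 - 21) + (½)/11 = 159*(-12) + (½)*(1/11) = -1908 + 1/22 = -41975/22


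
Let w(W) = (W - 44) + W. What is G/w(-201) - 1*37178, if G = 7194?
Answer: -8294291/223 ≈ -37194.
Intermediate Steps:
w(W) = -44 + 2*W (w(W) = (-44 + W) + W = -44 + 2*W)
G/w(-201) - 1*37178 = 7194/(-44 + 2*(-201)) - 1*37178 = 7194/(-44 - 402) - 37178 = 7194/(-446) - 37178 = 7194*(-1/446) - 37178 = -3597/223 - 37178 = -8294291/223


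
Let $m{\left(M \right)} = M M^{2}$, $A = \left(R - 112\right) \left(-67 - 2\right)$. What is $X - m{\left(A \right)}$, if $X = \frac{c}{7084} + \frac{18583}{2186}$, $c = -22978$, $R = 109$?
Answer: $- \frac{17169177957821}{1935703} \approx -8.8697 \cdot 10^{6}$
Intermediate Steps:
$A = 207$ ($A = \left(109 - 112\right) \left(-67 - 2\right) = \left(-3\right) \left(-69\right) = 207$)
$m{\left(M \right)} = M^{3}$
$X = \frac{10176508}{1935703}$ ($X = - \frac{22978}{7084} + \frac{18583}{2186} = \left(-22978\right) \frac{1}{7084} + 18583 \cdot \frac{1}{2186} = - \frac{11489}{3542} + \frac{18583}{2186} = \frac{10176508}{1935703} \approx 5.2573$)
$X - m{\left(A \right)} = \frac{10176508}{1935703} - 207^{3} = \frac{10176508}{1935703} - 8869743 = - \frac{17169177957821}{1935703}$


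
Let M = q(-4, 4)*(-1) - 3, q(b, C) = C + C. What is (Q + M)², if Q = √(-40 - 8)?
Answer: 73 - 88*I*√3 ≈ 73.0 - 152.42*I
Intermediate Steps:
q(b, C) = 2*C
Q = 4*I*√3 (Q = √(-48) = 4*I*√3 ≈ 6.9282*I)
M = -11 (M = (2*4)*(-1) - 3 = 8*(-1) - 3 = -8 - 3 = -11)
(Q + M)² = (4*I*√3 - 11)² = (-11 + 4*I*√3)²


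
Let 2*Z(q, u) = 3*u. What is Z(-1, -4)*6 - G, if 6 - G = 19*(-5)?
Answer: -137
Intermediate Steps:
Z(q, u) = 3*u/2 (Z(q, u) = (3*u)/2 = 3*u/2)
G = 101 (G = 6 - 19*(-5) = 6 - 1*(-95) = 6 + 95 = 101)
Z(-1, -4)*6 - G = ((3/2)*(-4))*6 - 1*101 = -6*6 - 101 = -36 - 101 = -137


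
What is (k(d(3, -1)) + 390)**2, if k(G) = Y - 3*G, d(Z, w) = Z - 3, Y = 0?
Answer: 152100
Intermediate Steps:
d(Z, w) = -3 + Z
k(G) = -3*G (k(G) = 0 - 3*G = -3*G)
(k(d(3, -1)) + 390)**2 = (-3*(-3 + 3) + 390)**2 = (-3*0 + 390)**2 = (0 + 390)**2 = 390**2 = 152100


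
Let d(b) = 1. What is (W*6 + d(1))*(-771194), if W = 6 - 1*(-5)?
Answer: -51669998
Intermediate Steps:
W = 11 (W = 6 + 5 = 11)
(W*6 + d(1))*(-771194) = (11*6 + 1)*(-771194) = (66 + 1)*(-771194) = 67*(-771194) = -51669998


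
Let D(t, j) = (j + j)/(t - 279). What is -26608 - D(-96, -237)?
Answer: -3326158/125 ≈ -26609.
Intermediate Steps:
D(t, j) = 2*j/(-279 + t) (D(t, j) = (2*j)/(-279 + t) = 2*j/(-279 + t))
-26608 - D(-96, -237) = -26608 - 2*(-237)/(-279 - 96) = -26608 - 2*(-237)/(-375) = -26608 - 2*(-237)*(-1)/375 = -26608 - 1*158/125 = -26608 - 158/125 = -3326158/125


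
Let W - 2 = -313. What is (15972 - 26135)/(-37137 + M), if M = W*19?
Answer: 10163/43046 ≈ 0.23610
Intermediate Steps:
W = -311 (W = 2 - 313 = -311)
M = -5909 (M = -311*19 = -5909)
(15972 - 26135)/(-37137 + M) = (15972 - 26135)/(-37137 - 5909) = -10163/(-43046) = -10163*(-1/43046) = 10163/43046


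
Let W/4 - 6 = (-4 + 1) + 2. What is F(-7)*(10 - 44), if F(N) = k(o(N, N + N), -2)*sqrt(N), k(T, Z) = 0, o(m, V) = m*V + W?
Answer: 0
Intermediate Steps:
W = 20 (W = 24 + 4*((-4 + 1) + 2) = 24 + 4*(-3 + 2) = 24 + 4*(-1) = 24 - 4 = 20)
o(m, V) = 20 + V*m (o(m, V) = m*V + 20 = V*m + 20 = 20 + V*m)
F(N) = 0 (F(N) = 0*sqrt(N) = 0)
F(-7)*(10 - 44) = 0*(10 - 44) = 0*(-34) = 0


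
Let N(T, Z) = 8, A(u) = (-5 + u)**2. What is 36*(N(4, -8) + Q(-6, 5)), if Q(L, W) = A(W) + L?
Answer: 72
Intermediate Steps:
Q(L, W) = L + (-5 + W)**2 (Q(L, W) = (-5 + W)**2 + L = L + (-5 + W)**2)
36*(N(4, -8) + Q(-6, 5)) = 36*(8 + (-6 + (-5 + 5)**2)) = 36*(8 + (-6 + 0**2)) = 36*(8 + (-6 + 0)) = 36*(8 - 6) = 36*2 = 72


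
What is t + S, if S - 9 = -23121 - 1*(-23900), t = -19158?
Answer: -18370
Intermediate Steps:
S = 788 (S = 9 + (-23121 - 1*(-23900)) = 9 + (-23121 + 23900) = 9 + 779 = 788)
t + S = -19158 + 788 = -18370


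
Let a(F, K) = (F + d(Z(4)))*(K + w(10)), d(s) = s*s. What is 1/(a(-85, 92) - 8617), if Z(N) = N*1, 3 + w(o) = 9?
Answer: -1/15379 ≈ -6.5024e-5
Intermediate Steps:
w(o) = 6 (w(o) = -3 + 9 = 6)
Z(N) = N
d(s) = s²
a(F, K) = (6 + K)*(16 + F) (a(F, K) = (F + 4²)*(K + 6) = (F + 16)*(6 + K) = (16 + F)*(6 + K) = (6 + K)*(16 + F))
1/(a(-85, 92) - 8617) = 1/((96 + 6*(-85) + 16*92 - 85*92) - 8617) = 1/((96 - 510 + 1472 - 7820) - 8617) = 1/(-6762 - 8617) = 1/(-15379) = -1/15379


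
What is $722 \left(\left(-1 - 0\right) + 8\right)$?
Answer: $5054$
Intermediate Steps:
$722 \left(\left(-1 - 0\right) + 8\right) = 722 \left(\left(-1 + 0\right) + 8\right) = 722 \left(-1 + 8\right) = 722 \cdot 7 = 5054$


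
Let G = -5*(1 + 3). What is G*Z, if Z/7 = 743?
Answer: -104020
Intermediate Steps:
G = -20 (G = -5*4 = -20)
Z = 5201 (Z = 7*743 = 5201)
G*Z = -20*5201 = -104020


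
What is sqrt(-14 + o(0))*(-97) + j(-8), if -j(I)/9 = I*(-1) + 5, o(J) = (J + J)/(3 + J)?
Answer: -117 - 97*I*sqrt(14) ≈ -117.0 - 362.94*I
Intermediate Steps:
o(J) = 2*J/(3 + J) (o(J) = (2*J)/(3 + J) = 2*J/(3 + J))
j(I) = -45 + 9*I (j(I) = -9*(I*(-1) + 5) = -9*(-I + 5) = -9*(5 - I) = -45 + 9*I)
sqrt(-14 + o(0))*(-97) + j(-8) = sqrt(-14 + 2*0/(3 + 0))*(-97) + (-45 + 9*(-8)) = sqrt(-14 + 2*0/3)*(-97) + (-45 - 72) = sqrt(-14 + 2*0*(1/3))*(-97) - 117 = sqrt(-14 + 0)*(-97) - 117 = sqrt(-14)*(-97) - 117 = (I*sqrt(14))*(-97) - 117 = -97*I*sqrt(14) - 117 = -117 - 97*I*sqrt(14)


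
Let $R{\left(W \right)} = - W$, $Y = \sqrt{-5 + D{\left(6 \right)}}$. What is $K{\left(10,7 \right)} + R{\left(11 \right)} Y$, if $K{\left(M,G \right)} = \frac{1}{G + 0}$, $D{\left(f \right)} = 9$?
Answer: $- \frac{153}{7} \approx -21.857$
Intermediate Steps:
$Y = 2$ ($Y = \sqrt{-5 + 9} = \sqrt{4} = 2$)
$K{\left(M,G \right)} = \frac{1}{G}$
$K{\left(10,7 \right)} + R{\left(11 \right)} Y = \frac{1}{7} + \left(-1\right) 11 \cdot 2 = \frac{1}{7} - 22 = - \frac{153}{7}$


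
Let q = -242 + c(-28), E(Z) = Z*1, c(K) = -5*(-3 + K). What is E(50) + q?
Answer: -37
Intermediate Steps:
c(K) = 15 - 5*K
E(Z) = Z
q = -87 (q = -242 + (15 - 5*(-28)) = -242 + (15 + 140) = -242 + 155 = -87)
E(50) + q = 50 - 87 = -37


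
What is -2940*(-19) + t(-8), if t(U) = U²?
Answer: 55924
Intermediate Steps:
-2940*(-19) + t(-8) = -2940*(-19) + (-8)² = -196*(-285) + 64 = 55860 + 64 = 55924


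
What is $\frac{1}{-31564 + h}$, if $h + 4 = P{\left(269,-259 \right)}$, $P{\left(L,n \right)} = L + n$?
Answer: $- \frac{1}{31558} \approx -3.1688 \cdot 10^{-5}$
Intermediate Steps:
$h = 6$ ($h = -4 + \left(269 - 259\right) = -4 + 10 = 6$)
$\frac{1}{-31564 + h} = \frac{1}{-31564 + 6} = \frac{1}{-31558} = - \frac{1}{31558}$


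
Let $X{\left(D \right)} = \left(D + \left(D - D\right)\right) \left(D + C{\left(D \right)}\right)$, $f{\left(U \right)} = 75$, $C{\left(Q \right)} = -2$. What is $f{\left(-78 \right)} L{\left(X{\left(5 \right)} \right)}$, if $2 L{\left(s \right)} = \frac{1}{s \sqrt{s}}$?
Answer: $\frac{\sqrt{15}}{6} \approx 0.6455$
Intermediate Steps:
$X{\left(D \right)} = D \left(-2 + D\right)$ ($X{\left(D \right)} = \left(D + \left(D - D\right)\right) \left(D - 2\right) = \left(D + 0\right) \left(-2 + D\right) = D \left(-2 + D\right)$)
$L{\left(s \right)} = \frac{1}{2 s^{\frac{3}{2}}}$ ($L{\left(s \right)} = \frac{1}{2 s \sqrt{s}} = \frac{1}{2 s^{\frac{3}{2}}}$)
$f{\left(-78 \right)} L{\left(X{\left(5 \right)} \right)} = 75 \frac{1}{2 \cdot 5 \sqrt{5} \left(-2 + 5\right)^{\frac{3}{2}}} = 75 \frac{1}{2 \cdot 15 \sqrt{15}} = 75 \frac{\frac{1}{225} \sqrt{15}}{2} = 75 \frac{\sqrt{15}}{450} = \frac{\sqrt{15}}{6}$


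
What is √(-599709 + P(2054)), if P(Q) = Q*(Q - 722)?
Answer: √2136219 ≈ 1461.6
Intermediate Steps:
P(Q) = Q*(-722 + Q)
√(-599709 + P(2054)) = √(-599709 + 2054*(-722 + 2054)) = √(-599709 + 2054*1332) = √(-599709 + 2735928) = √2136219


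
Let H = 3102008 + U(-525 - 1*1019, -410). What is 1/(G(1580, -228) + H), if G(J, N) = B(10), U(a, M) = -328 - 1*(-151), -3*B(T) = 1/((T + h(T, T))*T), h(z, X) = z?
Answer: 600/1861098599 ≈ 3.2239e-7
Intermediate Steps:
B(T) = -1/(6*T**2) (B(T) = -1/(3*(T + T)*T) = -1/(3*(2*T)*T) = -1/(2*T)/(3*T) = -1/(6*T**2))
U(a, M) = -177 (U(a, M) = -328 + 151 = -177)
G(J, N) = -1/600 (G(J, N) = -1/6/10**2 = -1/6*1/100 = -1/600)
H = 3101831 (H = 3102008 - 177 = 3101831)
1/(G(1580, -228) + H) = 1/(-1/600 + 3101831) = 1/(1861098599/600) = 600/1861098599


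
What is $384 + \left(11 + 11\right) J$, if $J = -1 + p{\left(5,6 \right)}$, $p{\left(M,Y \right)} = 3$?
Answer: $428$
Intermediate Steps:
$J = 2$ ($J = -1 + 3 = 2$)
$384 + \left(11 + 11\right) J = 384 + \left(11 + 11\right) 2 = 384 + 22 \cdot 2 = 384 + 44 = 428$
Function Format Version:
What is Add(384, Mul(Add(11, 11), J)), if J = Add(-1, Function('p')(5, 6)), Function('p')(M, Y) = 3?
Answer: 428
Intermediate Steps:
J = 2 (J = Add(-1, 3) = 2)
Add(384, Mul(Add(11, 11), J)) = Add(384, Mul(Add(11, 11), 2)) = Add(384, Mul(22, 2)) = Add(384, 44) = 428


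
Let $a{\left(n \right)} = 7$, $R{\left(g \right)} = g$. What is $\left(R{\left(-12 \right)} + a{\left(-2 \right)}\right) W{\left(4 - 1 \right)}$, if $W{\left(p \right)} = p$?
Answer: $-15$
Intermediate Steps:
$\left(R{\left(-12 \right)} + a{\left(-2 \right)}\right) W{\left(4 - 1 \right)} = \left(-12 + 7\right) \left(4 - 1\right) = - 5 \left(4 - 1\right) = \left(-5\right) 3 = -15$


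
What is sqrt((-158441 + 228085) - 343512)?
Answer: 2*I*sqrt(68467) ≈ 523.32*I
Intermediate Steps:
sqrt((-158441 + 228085) - 343512) = sqrt(69644 - 343512) = sqrt(-273868) = 2*I*sqrt(68467)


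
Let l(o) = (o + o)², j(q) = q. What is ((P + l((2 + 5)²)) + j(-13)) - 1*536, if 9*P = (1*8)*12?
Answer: 27197/3 ≈ 9065.7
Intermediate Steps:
P = 32/3 (P = ((1*8)*12)/9 = (8*12)/9 = (⅑)*96 = 32/3 ≈ 10.667)
l(o) = 4*o² (l(o) = (2*o)² = 4*o²)
((P + l((2 + 5)²)) + j(-13)) - 1*536 = ((32/3 + 4*((2 + 5)²)²) - 13) - 1*536 = ((32/3 + 4*(7²)²) - 13) - 536 = ((32/3 + 4*49²) - 13) - 536 = ((32/3 + 4*2401) - 13) - 536 = ((32/3 + 9604) - 13) - 536 = (28844/3 - 13) - 536 = 28805/3 - 536 = 27197/3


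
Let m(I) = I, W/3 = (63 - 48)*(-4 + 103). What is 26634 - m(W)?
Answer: 22179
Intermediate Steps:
W = 4455 (W = 3*((63 - 48)*(-4 + 103)) = 3*(15*99) = 3*1485 = 4455)
26634 - m(W) = 26634 - 1*4455 = 26634 - 4455 = 22179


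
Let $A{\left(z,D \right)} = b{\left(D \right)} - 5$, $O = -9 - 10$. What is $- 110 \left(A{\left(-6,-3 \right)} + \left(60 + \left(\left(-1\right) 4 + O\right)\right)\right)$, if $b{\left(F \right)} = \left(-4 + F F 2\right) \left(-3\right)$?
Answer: $1100$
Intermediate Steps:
$O = -19$
$b{\left(F \right)} = 12 - 6 F^{2}$ ($b{\left(F \right)} = \left(-4 + F^{2} \cdot 2\right) \left(-3\right) = \left(-4 + 2 F^{2}\right) \left(-3\right) = 12 - 6 F^{2}$)
$A{\left(z,D \right)} = 7 - 6 D^{2}$ ($A{\left(z,D \right)} = \left(12 - 6 D^{2}\right) - 5 = 7 - 6 D^{2}$)
$- 110 \left(A{\left(-6,-3 \right)} + \left(60 + \left(\left(-1\right) 4 + O\right)\right)\right) = - 110 \left(\left(7 - 6 \left(-3\right)^{2}\right) + \left(60 - 23\right)\right) = - 110 \left(\left(7 - 54\right) + \left(60 - 23\right)\right) = - 110 \left(-47 + 37\right) = \left(-110\right) \left(-10\right) = 1100$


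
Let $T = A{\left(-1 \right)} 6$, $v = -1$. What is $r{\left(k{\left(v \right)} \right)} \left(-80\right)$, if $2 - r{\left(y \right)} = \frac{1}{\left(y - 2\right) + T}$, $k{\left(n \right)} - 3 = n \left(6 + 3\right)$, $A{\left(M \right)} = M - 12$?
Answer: $- \frac{6920}{43} \approx -160.93$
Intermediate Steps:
$A{\left(M \right)} = -12 + M$ ($A{\left(M \right)} = M - 12 = -12 + M$)
$k{\left(n \right)} = 3 + 9 n$ ($k{\left(n \right)} = 3 + n \left(6 + 3\right) = 3 + n 9 = 3 + 9 n$)
$T = -78$ ($T = \left(-12 - 1\right) 6 = \left(-13\right) 6 = -78$)
$r{\left(y \right)} = 2 - \frac{1}{-80 + y}$ ($r{\left(y \right)} = 2 - \frac{1}{\left(y - 2\right) - 78} = 2 - \frac{1}{\left(-2 + y\right) - 78} = 2 - \frac{1}{-80 + y}$)
$r{\left(k{\left(v \right)} \right)} \left(-80\right) = \frac{-161 + 2 \left(3 + 9 \left(-1\right)\right)}{-80 + \left(3 + 9 \left(-1\right)\right)} \left(-80\right) = \frac{-161 + 2 \left(3 - 9\right)}{-80 + \left(3 - 9\right)} \left(-80\right) = \frac{-161 + 2 \left(-6\right)}{-80 - 6} \left(-80\right) = \frac{-161 - 12}{-86} \left(-80\right) = \left(- \frac{1}{86}\right) \left(-173\right) \left(-80\right) = \frac{173}{86} \left(-80\right) = - \frac{6920}{43}$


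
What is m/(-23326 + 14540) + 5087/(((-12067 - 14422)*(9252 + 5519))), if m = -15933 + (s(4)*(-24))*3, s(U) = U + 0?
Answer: 6346730062817/3437689600934 ≈ 1.8462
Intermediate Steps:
s(U) = U
m = -16221 (m = -15933 + (4*(-24))*3 = -15933 - 96*3 = -15933 - 288 = -16221)
m/(-23326 + 14540) + 5087/(((-12067 - 14422)*(9252 + 5519))) = -16221/(-23326 + 14540) + 5087/(((-12067 - 14422)*(9252 + 5519))) = -16221/(-8786) + 5087/((-26489*14771)) = -16221*(-1/8786) + 5087/(-391269019) = 16221/8786 + 5087*(-1/391269019) = 16221/8786 - 5087/391269019 = 6346730062817/3437689600934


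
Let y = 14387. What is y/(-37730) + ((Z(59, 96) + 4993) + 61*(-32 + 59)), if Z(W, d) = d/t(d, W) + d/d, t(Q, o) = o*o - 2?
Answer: 17789162473/2678830 ≈ 6640.6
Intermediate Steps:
t(Q, o) = -2 + o² (t(Q, o) = o² - 2 = -2 + o²)
Z(W, d) = 1 + d/(-2 + W²) (Z(W, d) = d/(-2 + W²) + d/d = d/(-2 + W²) + 1 = 1 + d/(-2 + W²))
y/(-37730) + ((Z(59, 96) + 4993) + 61*(-32 + 59)) = 14387/(-37730) + (((-2 + 96 + 59²)/(-2 + 59²) + 4993) + 61*(-32 + 59)) = 14387*(-1/37730) + (((-2 + 96 + 3481)/(-2 + 3481) + 4993) + 61*27) = -14387/37730 + ((3575/3479 + 4993) + 1647) = -14387/37730 + (17374222/3479 + 1647) = -14387/37730 + 23104135/3479 = 17789162473/2678830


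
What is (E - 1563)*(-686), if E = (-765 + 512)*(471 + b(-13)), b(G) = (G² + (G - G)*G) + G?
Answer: 109893084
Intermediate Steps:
b(G) = G + G² (b(G) = (G² + 0*G) + G = (G² + 0) + G = G² + G = G + G²)
E = -158631 (E = (-765 + 512)*(471 - 13*(1 - 13)) = -253*(471 - 13*(-12)) = -253*(471 + 156) = -253*627 = -158631)
(E - 1563)*(-686) = (-158631 - 1563)*(-686) = -160194*(-686) = 109893084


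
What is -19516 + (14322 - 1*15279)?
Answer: -20473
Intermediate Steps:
-19516 + (14322 - 1*15279) = -19516 + (14322 - 15279) = -19516 - 957 = -20473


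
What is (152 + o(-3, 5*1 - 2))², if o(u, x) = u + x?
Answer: 23104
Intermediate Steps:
(152 + o(-3, 5*1 - 2))² = (152 + (-3 + (5*1 - 2)))² = (152 + (-3 + (5 - 2)))² = (152 + (-3 + 3))² = (152 + 0)² = 152² = 23104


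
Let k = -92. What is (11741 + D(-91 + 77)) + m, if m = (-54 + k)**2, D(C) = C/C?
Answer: 33058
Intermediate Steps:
D(C) = 1
m = 21316 (m = (-54 - 92)**2 = (-146)**2 = 21316)
(11741 + D(-91 + 77)) + m = (11741 + 1) + 21316 = 11742 + 21316 = 33058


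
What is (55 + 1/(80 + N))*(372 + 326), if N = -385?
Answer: 11708252/305 ≈ 38388.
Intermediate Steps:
(55 + 1/(80 + N))*(372 + 326) = (55 + 1/(80 - 385))*(372 + 326) = (55 + 1/(-305))*698 = (55 - 1/305)*698 = (16774/305)*698 = 11708252/305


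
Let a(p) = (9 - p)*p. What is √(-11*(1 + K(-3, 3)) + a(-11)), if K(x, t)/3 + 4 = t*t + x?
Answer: 3*I*√33 ≈ 17.234*I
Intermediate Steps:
K(x, t) = -12 + 3*x + 3*t² (K(x, t) = -12 + 3*(t*t + x) = -12 + 3*(t² + x) = -12 + 3*(x + t²) = -12 + (3*x + 3*t²) = -12 + 3*x + 3*t²)
a(p) = p*(9 - p)
√(-11*(1 + K(-3, 3)) + a(-11)) = √(-11*(1 + (-12 + 3*(-3) + 3*3²)) - 11*(9 - 1*(-11))) = √(-11*(1 + (-12 - 9 + 3*9)) - 11*(9 + 11)) = √(-11*(1 + (-12 - 9 + 27)) - 11*20) = √(-11*(1 + 6) - 220) = √(-11*7 - 220) = √(-77 - 220) = √(-297) = 3*I*√33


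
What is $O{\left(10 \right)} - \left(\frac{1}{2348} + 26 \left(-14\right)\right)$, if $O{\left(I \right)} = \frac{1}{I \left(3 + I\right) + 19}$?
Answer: $\frac{127348327}{349852} \approx 364.01$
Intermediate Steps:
$O{\left(I \right)} = \frac{1}{19 + I \left(3 + I\right)}$
$O{\left(10 \right)} - \left(\frac{1}{2348} + 26 \left(-14\right)\right) = \frac{1}{19 + 10^{2} + 3 \cdot 10} - \left(\frac{1}{2348} + 26 \left(-14\right)\right) = \frac{1}{19 + 100 + 30} - \left(\frac{1}{2348} - 364\right) = \frac{1}{149} - - \frac{854671}{2348} = \frac{1}{149} + \frac{854671}{2348} = \frac{127348327}{349852}$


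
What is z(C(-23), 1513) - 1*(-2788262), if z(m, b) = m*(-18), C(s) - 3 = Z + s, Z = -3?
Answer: 2788676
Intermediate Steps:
C(s) = s (C(s) = 3 + (-3 + s) = s)
z(m, b) = -18*m
z(C(-23), 1513) - 1*(-2788262) = -18*(-23) - 1*(-2788262) = 414 + 2788262 = 2788676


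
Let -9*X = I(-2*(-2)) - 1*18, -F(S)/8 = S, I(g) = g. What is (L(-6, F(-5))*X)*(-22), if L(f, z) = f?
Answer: 616/3 ≈ 205.33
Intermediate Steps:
F(S) = -8*S
X = 14/9 (X = -(-2*(-2) - 1*18)/9 = -(4 - 18)/9 = -⅑*(-14) = 14/9 ≈ 1.5556)
(L(-6, F(-5))*X)*(-22) = -6*14/9*(-22) = -28/3*(-22) = 616/3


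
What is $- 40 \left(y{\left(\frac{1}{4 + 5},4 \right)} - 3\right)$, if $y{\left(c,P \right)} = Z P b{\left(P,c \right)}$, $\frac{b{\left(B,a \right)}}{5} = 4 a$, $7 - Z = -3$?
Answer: $- \frac{30920}{9} \approx -3435.6$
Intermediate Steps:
$Z = 10$ ($Z = 7 - -3 = 7 + 3 = 10$)
$b{\left(B,a \right)} = 20 a$ ($b{\left(B,a \right)} = 5 \cdot 4 a = 20 a$)
$y{\left(c,P \right)} = 200 P c$ ($y{\left(c,P \right)} = 10 P 20 c = 200 P c$)
$- 40 \left(y{\left(\frac{1}{4 + 5},4 \right)} - 3\right) = - 40 \left(200 \cdot 4 \frac{1}{4 + 5} - 3\right) = - 40 \left(200 \cdot 4 \cdot \frac{1}{9} - 3\right) = - 40 \left(\frac{800}{9} - 3\right) = \left(-40\right) \frac{773}{9} = - \frac{30920}{9}$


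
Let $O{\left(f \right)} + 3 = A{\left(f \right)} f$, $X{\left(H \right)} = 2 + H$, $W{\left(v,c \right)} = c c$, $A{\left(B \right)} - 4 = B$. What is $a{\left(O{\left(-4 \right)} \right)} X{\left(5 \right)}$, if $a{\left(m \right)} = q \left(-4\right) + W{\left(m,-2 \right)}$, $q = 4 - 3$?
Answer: $0$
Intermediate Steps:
$A{\left(B \right)} = 4 + B$
$W{\left(v,c \right)} = c^{2}$
$q = 1$
$O{\left(f \right)} = -3 + f \left(4 + f\right)$ ($O{\left(f \right)} = -3 + \left(4 + f\right) f = -3 + f \left(4 + f\right)$)
$a{\left(m \right)} = 0$ ($a{\left(m \right)} = 1 \left(-4\right) + \left(-2\right)^{2} = -4 + 4 = 0$)
$a{\left(O{\left(-4 \right)} \right)} X{\left(5 \right)} = 0 \left(2 + 5\right) = 0 \cdot 7 = 0$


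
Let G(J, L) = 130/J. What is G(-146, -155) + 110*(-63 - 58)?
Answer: -971695/73 ≈ -13311.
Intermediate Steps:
G(-146, -155) + 110*(-63 - 58) = 130/(-146) + 110*(-63 - 58) = 130*(-1/146) + 110*(-121) = -65/73 - 13310 = -971695/73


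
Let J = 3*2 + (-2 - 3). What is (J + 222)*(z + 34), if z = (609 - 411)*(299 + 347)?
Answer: 28531066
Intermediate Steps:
J = 1 (J = 6 - 5 = 1)
z = 127908 (z = 198*646 = 127908)
(J + 222)*(z + 34) = (1 + 222)*(127908 + 34) = 223*127942 = 28531066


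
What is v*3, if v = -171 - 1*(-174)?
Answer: 9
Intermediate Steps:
v = 3 (v = -171 + 174 = 3)
v*3 = 3*3 = 9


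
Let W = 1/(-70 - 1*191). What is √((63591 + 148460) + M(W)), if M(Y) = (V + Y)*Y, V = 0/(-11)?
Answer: 2*√3611281543/261 ≈ 460.49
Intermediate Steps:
W = -1/261 (W = 1/(-70 - 191) = 1/(-261) = -1/261 ≈ -0.0038314)
V = 0 (V = 0*(-1/11) = 0)
M(Y) = Y² (M(Y) = (0 + Y)*Y = Y*Y = Y²)
√((63591 + 148460) + M(W)) = √((63591 + 148460) + (-1/261)²) = √(212051 + 1/68121) = √(14445126172/68121) = 2*√3611281543/261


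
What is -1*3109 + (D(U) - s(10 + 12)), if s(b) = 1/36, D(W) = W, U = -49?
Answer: -113689/36 ≈ -3158.0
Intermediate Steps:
s(b) = 1/36
-1*3109 + (D(U) - s(10 + 12)) = -1*3109 + (-49 - 1*1/36) = -3109 + (-49 - 1/36) = -3109 - 1765/36 = -113689/36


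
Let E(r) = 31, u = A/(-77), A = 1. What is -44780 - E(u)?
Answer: -44811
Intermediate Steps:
u = -1/77 (u = 1/(-77) = -1/77*1 = -1/77 ≈ -0.012987)
-44780 - E(u) = -44780 - 1*31 = -44780 - 31 = -44811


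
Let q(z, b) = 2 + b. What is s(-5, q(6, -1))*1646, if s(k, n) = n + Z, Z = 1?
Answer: 3292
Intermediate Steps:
s(k, n) = 1 + n (s(k, n) = n + 1 = 1 + n)
s(-5, q(6, -1))*1646 = (1 + (2 - 1))*1646 = (1 + 1)*1646 = 2*1646 = 3292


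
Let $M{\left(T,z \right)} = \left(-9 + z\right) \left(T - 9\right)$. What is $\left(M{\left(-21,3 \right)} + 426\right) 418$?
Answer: $253308$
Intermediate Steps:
$M{\left(T,z \right)} = \left(-9 + T\right) \left(-9 + z\right)$ ($M{\left(T,z \right)} = \left(-9 + z\right) \left(-9 + T\right) = \left(-9 + T\right) \left(-9 + z\right)$)
$\left(M{\left(-21,3 \right)} + 426\right) 418 = \left(\left(81 - -189 - 27 - 63\right) + 426\right) 418 = \left(\left(81 + 189 - 27 - 63\right) + 426\right) 418 = \left(180 + 426\right) 418 = 606 \cdot 418 = 253308$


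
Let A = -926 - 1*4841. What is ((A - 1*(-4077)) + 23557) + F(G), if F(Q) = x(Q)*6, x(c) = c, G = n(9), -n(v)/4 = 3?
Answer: 21795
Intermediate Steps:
n(v) = -12 (n(v) = -4*3 = -12)
G = -12
A = -5767 (A = -926 - 4841 = -5767)
F(Q) = 6*Q (F(Q) = Q*6 = 6*Q)
((A - 1*(-4077)) + 23557) + F(G) = ((-5767 - 1*(-4077)) + 23557) + 6*(-12) = ((-5767 + 4077) + 23557) - 72 = (-1690 + 23557) - 72 = 21867 - 72 = 21795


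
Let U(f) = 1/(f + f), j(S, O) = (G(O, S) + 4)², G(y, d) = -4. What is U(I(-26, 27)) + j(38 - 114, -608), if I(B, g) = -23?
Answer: -1/46 ≈ -0.021739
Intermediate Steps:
j(S, O) = 0 (j(S, O) = (-4 + 4)² = 0² = 0)
U(f) = 1/(2*f)
U(I(-26, 27)) + j(38 - 114, -608) = (½)/(-23) + 0 = (½)*(-1/23) + 0 = -1/46 + 0 = -1/46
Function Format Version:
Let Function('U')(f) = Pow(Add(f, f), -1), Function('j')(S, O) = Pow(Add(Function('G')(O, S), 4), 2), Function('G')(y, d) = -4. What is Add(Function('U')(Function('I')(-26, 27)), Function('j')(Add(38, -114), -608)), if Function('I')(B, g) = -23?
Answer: Rational(-1, 46) ≈ -0.021739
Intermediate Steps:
Function('j')(S, O) = 0 (Function('j')(S, O) = Pow(Add(-4, 4), 2) = Pow(0, 2) = 0)
Function('U')(f) = Mul(Rational(1, 2), Pow(f, -1)) (Function('U')(f) = Pow(Mul(2, f), -1) = Mul(Rational(1, 2), Pow(f, -1)))
Add(Function('U')(Function('I')(-26, 27)), Function('j')(Add(38, -114), -608)) = Add(Mul(Rational(1, 2), Pow(-23, -1)), 0) = Add(Mul(Rational(1, 2), Rational(-1, 23)), 0) = Add(Rational(-1, 46), 0) = Rational(-1, 46)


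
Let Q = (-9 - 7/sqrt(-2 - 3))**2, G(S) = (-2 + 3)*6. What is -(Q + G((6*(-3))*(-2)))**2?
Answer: -69616/25 + 97272*I*sqrt(5)/25 ≈ -2784.6 + 8700.3*I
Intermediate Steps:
G(S) = 6 (G(S) = 1*6 = 6)
Q = (-9 + 7*I*sqrt(5)/5)**2 (Q = (-9 - 7*(-I*sqrt(5)/5))**2 = (-9 - (-7)*I*sqrt(5)/5)**2 = (-9 + 7*I*sqrt(5)/5)**2 ≈ 71.2 - 56.349*I)
-(Q + G((6*(-3))*(-2)))**2 = -((356/5 - 126*I*sqrt(5)/5) + 6)**2 = -(386/5 - 126*I*sqrt(5)/5)**2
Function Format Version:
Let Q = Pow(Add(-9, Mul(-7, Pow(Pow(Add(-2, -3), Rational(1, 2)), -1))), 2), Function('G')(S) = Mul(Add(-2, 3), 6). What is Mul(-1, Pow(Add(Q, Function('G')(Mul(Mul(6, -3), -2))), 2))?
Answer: Add(Rational(-69616, 25), Mul(Rational(97272, 25), I, Pow(5, Rational(1, 2)))) ≈ Add(-2784.6, Mul(8700.3, I))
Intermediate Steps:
Function('G')(S) = 6 (Function('G')(S) = Mul(1, 6) = 6)
Q = Pow(Add(-9, Mul(Rational(7, 5), I, Pow(5, Rational(1, 2)))), 2) (Q = Pow(Add(-9, Mul(-7, Pow(Pow(-5, Rational(1, 2)), -1))), 2) = Pow(Add(-9, Mul(-7, Pow(Mul(I, Pow(5, Rational(1, 2))), -1))), 2) = Pow(Add(-9, Mul(-7, Mul(Rational(-1, 5), I, Pow(5, Rational(1, 2))))), 2) = Pow(Add(-9, Mul(Rational(7, 5), I, Pow(5, Rational(1, 2)))), 2) ≈ Add(71.200, Mul(-56.349, I)))
Mul(-1, Pow(Add(Q, Function('G')(Mul(Mul(6, -3), -2))), 2)) = Mul(-1, Pow(Add(Add(Rational(356, 5), Mul(Rational(-126, 5), I, Pow(5, Rational(1, 2)))), 6), 2)) = Mul(-1, Pow(Add(Rational(386, 5), Mul(Rational(-126, 5), I, Pow(5, Rational(1, 2)))), 2))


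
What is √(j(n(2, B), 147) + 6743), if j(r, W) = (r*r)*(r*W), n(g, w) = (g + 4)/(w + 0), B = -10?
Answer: √4194530/25 ≈ 81.922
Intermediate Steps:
n(g, w) = (4 + g)/w
j(r, W) = W*r³ (j(r, W) = r²*(W*r) = W*r³)
√(j(n(2, B), 147) + 6743) = √(147*((4 + 2)/(-10))³ + 6743) = √(147*(-⅒*6)³ + 6743) = √(147*(-⅗)³ + 6743) = √(147*(-27/125) + 6743) = √(-3969/125 + 6743) = √(838906/125) = √4194530/25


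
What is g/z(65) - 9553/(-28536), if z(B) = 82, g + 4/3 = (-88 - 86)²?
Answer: 10545137/28536 ≈ 369.54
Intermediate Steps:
g = 90824/3 (g = -4/3 + (-88 - 86)² = -4/3 + (-174)² = -4/3 + 30276 = 90824/3 ≈ 30275.)
g/z(65) - 9553/(-28536) = (90824/3)/82 - 9553/(-28536) = (90824/3)*(1/82) - 9553*(-1/28536) = 45412/123 + 233/696 = 10545137/28536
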